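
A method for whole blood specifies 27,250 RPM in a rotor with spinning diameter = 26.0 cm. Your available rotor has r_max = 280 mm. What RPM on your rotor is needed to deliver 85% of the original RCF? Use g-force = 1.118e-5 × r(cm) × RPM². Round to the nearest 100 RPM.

≈ 17100 RPM

Original rotor: r = 26.0 / 2 = 13 cm
RCF_original = 1.118 × 10⁻⁵ × 13 × (27250)² = 1.118 × 10⁻⁵ × 13 × 742,562,500 ≈ 107,924 × g
Target RCF = 0.85 × 107,924 ≈ 91,735.4 × g
Your rotor: r = 280 mm = 28.0 cm
91,735.4 = 1.118 × 10⁻⁵ × 28 × N²
N² = 91,735.4 / (31.304 × 10⁻⁵) = 293,046,895
N ≈ √293,046,895 ≈ 17,118.6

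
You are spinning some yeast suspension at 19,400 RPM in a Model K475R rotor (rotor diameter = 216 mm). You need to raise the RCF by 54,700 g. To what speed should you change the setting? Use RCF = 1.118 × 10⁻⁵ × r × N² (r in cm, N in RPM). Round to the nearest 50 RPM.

N₂ ≈ 28800 RPM

r = 216 mm / 2 = 108 mm = 10.8 cm
Current RCF = 1.118 × 10⁻⁵ × 10.8 × (19400)² = 1.118 × 10⁻⁵ × 10.8 × 376,360,000 ≈ 45,443.2 × g
Target RCF = 45,443.2 + 54,700 = 100,143.2 × g
N² = 100,143.2 / (12.0744 × 10⁻⁵) = 829,384,483
N ≈ √829,384,483 ≈ 28,799.0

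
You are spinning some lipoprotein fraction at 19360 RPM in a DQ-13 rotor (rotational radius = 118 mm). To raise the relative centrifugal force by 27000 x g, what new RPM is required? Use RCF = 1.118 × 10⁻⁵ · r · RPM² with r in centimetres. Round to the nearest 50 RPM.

r = 118 mm = 11.8 cm
Current RCF = 1.118 × 10⁻⁵ × 11.8 × (19360)² = 1.118 × 10⁻⁵ × 11.8 × 374,809,600 ≈ 49,446.4 × g
Target RCF = 49,446.4 + 27,000 = 76,446.4 × g
N² = 76,446.4 / (13.1924 × 10⁻⁵) = 579,473,030
N ≈ √579,473,030 ≈ 24,072.2

N₂ ≈ 24050 RPM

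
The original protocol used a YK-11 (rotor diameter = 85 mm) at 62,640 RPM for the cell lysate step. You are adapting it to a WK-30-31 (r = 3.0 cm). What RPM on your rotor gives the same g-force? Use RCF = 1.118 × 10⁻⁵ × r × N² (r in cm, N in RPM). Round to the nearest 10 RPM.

Original rotor: r = 85 mm / 2 = 42.5 mm = 4.25 cm
RCF_original = 1.118 × 10⁻⁵ × 4.25 × (62640)² = 1.118 × 10⁻⁵ × 4.25 × 3,923,769,600 ≈ 186,437.9 × g
186,437.9 = 1.118 × 10⁻⁵ × 3 × N²
N² = 186,437.9 / (3.354 × 10⁻⁵) = 5,558,673,226
N ≈ √5,558,673,226 ≈ 74,556.5

≈ 74560 RPM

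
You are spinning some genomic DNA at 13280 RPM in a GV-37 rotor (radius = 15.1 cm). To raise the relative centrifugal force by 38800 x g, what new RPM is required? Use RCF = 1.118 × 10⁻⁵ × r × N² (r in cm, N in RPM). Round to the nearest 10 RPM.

N₂ ≈ 20150 RPM

Current RCF = 1.118 × 10⁻⁵ × 15.1 × (13280)² = 1.118 × 10⁻⁵ × 15.1 × 176,358,400 ≈ 29,772.5 × g
Target RCF = 29,772.5 + 38,800 = 68,572.5 × g
N² = 68,572.5 / (16.8818 × 10⁻⁵) = 406,191,875
N ≈ √406,191,875 ≈ 20,154.2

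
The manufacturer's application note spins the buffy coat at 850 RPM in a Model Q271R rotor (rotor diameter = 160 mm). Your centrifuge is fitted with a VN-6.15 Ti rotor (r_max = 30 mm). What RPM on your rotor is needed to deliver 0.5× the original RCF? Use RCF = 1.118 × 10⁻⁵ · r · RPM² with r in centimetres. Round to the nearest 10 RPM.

Original rotor: r = 160 mm / 2 = 80 mm = 8 cm
RCF = 1.118 × 10⁻⁵ × r × N²
RCF_original = 1.118 × 10⁻⁵ × 8 × (850)² = 1.118 × 10⁻⁵ × 8 × 722,500 ≈ 64.6 × g
Target RCF = 0.5 × 64.6 ≈ 32.3 × g
Your rotor: r = 30 mm = 3.0 cm
32.3 = 1.118 × 10⁻⁵ × 3 × N²
N² = 32.3 / (3.354 × 10⁻⁵) = 963,029
N ≈ √963,029 ≈ 981.3

980 RPM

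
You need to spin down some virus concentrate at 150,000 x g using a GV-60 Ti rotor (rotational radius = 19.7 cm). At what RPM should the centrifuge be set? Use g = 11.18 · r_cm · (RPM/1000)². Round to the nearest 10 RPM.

N ≈ 26100 RPM

RCF = 11.18 × r × (N/1000)²
150,000 = 11.18 × 19.7 × (N/1000)²
(N/1000)² = 150,000 / 220.246 = 681.0566
N = 1000 × √681.0566 ≈ 26,097.1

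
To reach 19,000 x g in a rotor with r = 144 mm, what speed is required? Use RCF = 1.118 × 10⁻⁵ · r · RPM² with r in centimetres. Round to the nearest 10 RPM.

10860 RPM

r = 144 mm = 14.4 cm
RCF = 1.118 × 10⁻⁵ × r × N²
19,000 = 1.118 × 10⁻⁵ × 14.4 × N²
N² = 19,000 / (16.0992 × 10⁻⁵) = 118,018,287
N ≈ √118,018,287 ≈ 10,863.6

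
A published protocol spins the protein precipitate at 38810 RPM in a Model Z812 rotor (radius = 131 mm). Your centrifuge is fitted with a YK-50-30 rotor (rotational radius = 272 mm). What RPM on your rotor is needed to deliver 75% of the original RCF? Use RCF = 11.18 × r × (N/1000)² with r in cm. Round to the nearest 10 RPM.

Original rotor: r = 131 mm = 13.1 cm
RCF_original = 11.18 × 13.1 × (38.81)² = 11.18 × 13.1 × 1,506.2161 ≈ 220,597.4 × g
Target RCF = 0.75 × 220,597.4 ≈ 165,448 × g
Your rotor: r = 272 mm = 27.2 cm
165,448 = 11.18 × 27.2 × (N/1000)²
(N/1000)² = 165,448 / 304.096 = 544.065
N = 1000 × √544.065 ≈ 23,325.2

≈ 23330 RPM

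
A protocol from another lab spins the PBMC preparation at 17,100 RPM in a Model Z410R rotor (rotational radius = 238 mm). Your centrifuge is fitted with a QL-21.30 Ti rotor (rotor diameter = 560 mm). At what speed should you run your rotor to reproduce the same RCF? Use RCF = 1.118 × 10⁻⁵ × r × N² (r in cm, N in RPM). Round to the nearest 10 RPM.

≈ 15770 RPM

Original rotor: r = 238 mm = 23.8 cm
RCF_original = 1.118 × 10⁻⁵ × 23.8 × (17100)² = 1.118 × 10⁻⁵ × 23.8 × 292,410,000 ≈ 77,805.6 × g
Your rotor: r = 560 mm / 2 = 280 mm = 28 cm
77,805.6 = 1.118 × 10⁻⁵ × 28 × N²
N² = 77,805.6 / (31.304 × 10⁻⁵) = 248,548,428
N ≈ √248,548,428 ≈ 15,765.4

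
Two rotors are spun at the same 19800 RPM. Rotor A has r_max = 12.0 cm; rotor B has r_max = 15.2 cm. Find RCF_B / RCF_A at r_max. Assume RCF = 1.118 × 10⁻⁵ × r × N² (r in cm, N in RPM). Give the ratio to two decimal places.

At fixed N, RCF ∝ r, so RCF_B/RCF_A = r_B/r_A = 15.2 / 12.0 = 1.2667.

1.27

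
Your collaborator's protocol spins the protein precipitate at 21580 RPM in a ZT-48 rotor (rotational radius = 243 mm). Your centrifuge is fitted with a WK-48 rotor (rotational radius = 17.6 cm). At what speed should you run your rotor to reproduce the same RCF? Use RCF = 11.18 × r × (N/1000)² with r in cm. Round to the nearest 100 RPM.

Original rotor: r = 243 mm = 24.3 cm
RCF = 11.18 × r × (N/1000)²
RCF_original = 11.18 × 24.3 × (21.58)² = 11.18 × 24.3 × 465.6964 ≈ 126,517.6 × g
126,517.6 = 11.18 × 17.6 × (N/1000)²
(N/1000)² = 126,517.6 / 196.768 = 642.9785
N = 1000 × √642.9785 ≈ 25,357.0

25400 RPM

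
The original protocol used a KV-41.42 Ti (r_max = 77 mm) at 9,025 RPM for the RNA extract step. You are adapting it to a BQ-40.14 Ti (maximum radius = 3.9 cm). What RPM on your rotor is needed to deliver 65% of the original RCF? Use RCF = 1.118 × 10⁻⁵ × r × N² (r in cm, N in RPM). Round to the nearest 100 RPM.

10200 RPM

Original rotor: r = 77 mm = 7.7 cm
RCF = 1.118 × 10⁻⁵ × r × N²
RCF_original = 1.118 × 10⁻⁵ × 7.7 × (9025)² = 1.118 × 10⁻⁵ × 7.7 × 81,450,625 ≈ 7,011.8 × g
Target RCF = 0.65 × 7,011.8 ≈ 4,557.7 × g
4,557.7 = 1.118 × 10⁻⁵ × 3.9 × N²
N² = 4,557.7 / (4.3602 × 10⁻⁵) = 104,529,609
N ≈ √104,529,609 ≈ 10,224.0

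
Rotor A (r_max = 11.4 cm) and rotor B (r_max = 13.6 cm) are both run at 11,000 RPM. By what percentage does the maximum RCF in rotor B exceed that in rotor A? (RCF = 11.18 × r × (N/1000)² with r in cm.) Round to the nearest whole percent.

19%

At equal RPM, RCF scales linearly with r: ratio = 13.6 / 11.4 = 1.1930.
So rotor B delivers 19.3% more g-force.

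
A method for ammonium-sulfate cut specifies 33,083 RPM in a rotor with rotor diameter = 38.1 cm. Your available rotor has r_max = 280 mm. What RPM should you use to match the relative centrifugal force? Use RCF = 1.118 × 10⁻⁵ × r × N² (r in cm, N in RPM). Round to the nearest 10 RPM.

≈ 27290 RPM

Original rotor: r = 38.1 / 2 = 19.05 cm
RCF = 1.118 × 10⁻⁵ × r × N²
RCF_original = 1.118 × 10⁻⁵ × 19.05 × (33083)² = 1.118 × 10⁻⁵ × 19.05 × 1,094,484,889 ≈ 233,102.3 × g
Your rotor: r = 280 mm = 28.0 cm
233,102.3 = 1.118 × 10⁻⁵ × 28 × N²
N² = 233,102.3 / (31.304 × 10⁻⁵) = 744,640,621
N ≈ √744,640,621 ≈ 27,288.1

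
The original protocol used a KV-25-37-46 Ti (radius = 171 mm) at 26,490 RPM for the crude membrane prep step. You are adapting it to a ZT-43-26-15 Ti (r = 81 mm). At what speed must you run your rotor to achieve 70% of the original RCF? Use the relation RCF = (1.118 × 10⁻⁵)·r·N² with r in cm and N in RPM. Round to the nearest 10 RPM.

≈ 32200 RPM

Original rotor: r = 171 mm = 17.1 cm
RCF_original = 1.118 × 10⁻⁵ × 17.1 × (26490)² = 1.118 × 10⁻⁵ × 17.1 × 701,720,100 ≈ 134,153.4 × g
Target RCF = 0.7 × 134,153.4 ≈ 93,907.4 × g
Your rotor: r = 81 mm = 8.1 cm
93,907.4 = 1.118 × 10⁻⁵ × 8.1 × N²
N² = 93,907.4 / (9.0558 × 10⁻⁵) = 1,036,986,241
N ≈ √1,036,986,241 ≈ 32,202.3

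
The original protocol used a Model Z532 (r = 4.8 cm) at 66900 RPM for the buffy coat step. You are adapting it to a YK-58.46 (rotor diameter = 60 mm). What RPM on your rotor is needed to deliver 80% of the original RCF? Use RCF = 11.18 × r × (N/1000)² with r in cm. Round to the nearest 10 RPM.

RCF = 11.18 × r × (N/1000)²
RCF_original = 11.18 × 4.8 × (66.9)² = 11.18 × 4.8 × 4,475.61 ≈ 240,179.1 × g
Target RCF = 0.8 × 240,179.1 ≈ 192,143.3 × g
Your rotor: r = 60 mm / 2 = 30 mm = 3 cm
192,143.3 = 11.18 × 3 × (N/1000)²
(N/1000)² = 192,143.3 / 33.54 = 5728.781
N = 1000 × √5728.781 ≈ 75,688.7

≈ 75690 RPM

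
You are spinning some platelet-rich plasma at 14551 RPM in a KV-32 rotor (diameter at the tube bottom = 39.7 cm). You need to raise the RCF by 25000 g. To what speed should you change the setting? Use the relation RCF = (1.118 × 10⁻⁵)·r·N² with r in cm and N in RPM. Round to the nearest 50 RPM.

N₂ ≈ 18000 RPM

r = 39.7 / 2 = 19.85 cm
Current RCF = 1.118 × 10⁻⁵ × 19.85 × (14551)² = 1.118 × 10⁻⁵ × 19.85 × 211,731,601 ≈ 46,988.1 × g
Target RCF = 46,988.1 + 25,000 = 71,988.1 × g
N² = 71,988.1 / (22.1923 × 10⁻⁵) = 324,383,232
N ≈ √324,383,232 ≈ 18,010.6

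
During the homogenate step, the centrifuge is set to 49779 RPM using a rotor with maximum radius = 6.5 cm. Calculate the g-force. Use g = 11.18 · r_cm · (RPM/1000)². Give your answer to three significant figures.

RCF = 11.18 × 6.5 × (49.779)² = 11.18 × 6.5 × 2,477.948841 ≈ 180,072.5 × g

RCF ≈ 180000 × g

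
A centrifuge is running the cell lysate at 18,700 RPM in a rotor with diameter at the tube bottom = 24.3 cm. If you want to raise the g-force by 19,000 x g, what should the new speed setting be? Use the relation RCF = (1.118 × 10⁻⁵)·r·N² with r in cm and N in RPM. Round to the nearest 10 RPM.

r = 24.3 / 2 = 12.15 cm
Current RCF = 1.118 × 10⁻⁵ × 12.15 × (18700)² = 1.118 × 10⁻⁵ × 12.15 × 349,690,000 ≈ 47,500.8 × g
Target RCF = 47,500.8 + 19,000 = 66,500.8 × g
N² = 66,500.8 / (13.5837 × 10⁻⁵) = 489,563,227
N ≈ √489,563,227 ≈ 22,126.1

N₂ ≈ 22130 RPM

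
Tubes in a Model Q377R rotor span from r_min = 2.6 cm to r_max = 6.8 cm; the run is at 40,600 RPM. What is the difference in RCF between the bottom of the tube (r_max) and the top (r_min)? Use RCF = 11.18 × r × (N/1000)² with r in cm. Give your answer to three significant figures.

RCF_max = 11.18 × 6.8 × (40.6)² = 11.18 × 6.8 × 1,648.36 ≈ 125,314.9 × g
RCF_min = 11.18 × 2.6 × (40.6)² = 11.18 × 2.6 × 1,648.36 ≈ 47,914.5 × g
ΔRCF = 125,314.9 − 47,914.5 = 77,400.4

≈ 77400 g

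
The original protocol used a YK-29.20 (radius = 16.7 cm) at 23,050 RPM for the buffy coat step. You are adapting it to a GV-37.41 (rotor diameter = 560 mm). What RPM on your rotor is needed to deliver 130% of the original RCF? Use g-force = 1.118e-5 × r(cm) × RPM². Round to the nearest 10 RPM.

RCF = 1.118 × 10⁻⁵ × r × N²
RCF_original = 1.118 × 10⁻⁵ × 16.7 × (23050)² = 1.118 × 10⁻⁵ × 16.7 × 531,302,500 ≈ 99,197.4 × g
Target RCF = 1.3 × 99,197.4 ≈ 128,956.6 × g
Your rotor: r = 560 mm / 2 = 280 mm = 28 cm
128,956.6 = 1.118 × 10⁻⁵ × 28 × N²
N² = 128,956.6 / (31.304 × 10⁻⁵) = 411,949,272
N ≈ √411,949,272 ≈ 20,296.5

≈ 20300 RPM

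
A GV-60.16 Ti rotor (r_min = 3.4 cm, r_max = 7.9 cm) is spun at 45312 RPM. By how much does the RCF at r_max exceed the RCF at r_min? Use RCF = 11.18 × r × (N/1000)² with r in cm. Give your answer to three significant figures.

103000 x g

ΔRCF = 11.18 × (r_max − r_min) × (N/1000)² = 11.18 × 4.5 × 2,053.177344 ≈ 103,295.4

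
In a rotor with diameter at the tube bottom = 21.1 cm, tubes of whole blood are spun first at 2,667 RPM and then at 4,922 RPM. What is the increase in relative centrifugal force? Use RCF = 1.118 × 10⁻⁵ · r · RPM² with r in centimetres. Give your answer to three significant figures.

2020 g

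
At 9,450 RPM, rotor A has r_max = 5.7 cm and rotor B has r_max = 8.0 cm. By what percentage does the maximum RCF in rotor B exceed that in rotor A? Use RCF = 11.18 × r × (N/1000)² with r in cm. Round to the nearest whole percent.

40%

At equal RPM, RCF scales linearly with r: ratio = 8.0 / 5.7 = 1.4035.
So rotor B delivers 40.4% more g-force.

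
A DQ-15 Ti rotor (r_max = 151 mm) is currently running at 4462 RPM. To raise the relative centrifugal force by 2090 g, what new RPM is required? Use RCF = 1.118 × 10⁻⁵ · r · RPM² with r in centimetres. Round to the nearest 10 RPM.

r = 151 mm = 15.1 cm
Current RCF = 1.118 × 10⁻⁵ × 15.1 × (4462)² = 1.118 × 10⁻⁵ × 15.1 × 19,909,444 ≈ 3,361.1 × g
Target RCF = 3,361.1 + 2,090 = 5,451.1 × g
N² = 5,451.1 / (16.8818 × 10⁻⁵) = 32,289,803
N ≈ √32,289,803 ≈ 5,682.4

≈ 5680 RPM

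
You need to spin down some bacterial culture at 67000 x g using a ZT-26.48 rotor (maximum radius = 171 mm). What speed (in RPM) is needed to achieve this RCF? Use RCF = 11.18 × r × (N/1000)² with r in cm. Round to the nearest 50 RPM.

r = 171 mm = 17.1 cm
67,000 = 11.18 × 17.1 × (N/1000)²
(N/1000)² = 67,000 / 191.178 = 350.4587
N = 1000 × √350.4587 ≈ 18,720.5

18700 RPM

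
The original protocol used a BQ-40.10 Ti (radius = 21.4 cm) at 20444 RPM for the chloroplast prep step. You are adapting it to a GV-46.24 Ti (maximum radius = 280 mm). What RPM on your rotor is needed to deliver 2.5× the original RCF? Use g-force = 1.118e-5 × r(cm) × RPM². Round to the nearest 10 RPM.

RCF_original = 1.118 × 10⁻⁵ × 21.4 × (20444)² = 1.118 × 10⁻⁵ × 21.4 × 417,957,136 ≈ 99,997.1 × g
Target RCF = 2.5 × 99,997.1 ≈ 249,992.8 × g
Your rotor: r = 280 mm = 28.0 cm
249,992.8 = 1.118 × 10⁻⁵ × 28 × N²
N² = 249,992.8 / (31.304 × 10⁻⁵) = 798,596,984
N ≈ √798,596,984 ≈ 28,259.5

≈ 28260 RPM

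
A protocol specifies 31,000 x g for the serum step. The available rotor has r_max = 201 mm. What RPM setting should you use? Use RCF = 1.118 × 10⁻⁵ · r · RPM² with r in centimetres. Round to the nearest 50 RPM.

r = 201 mm = 20.1 cm
31,000 = 1.118 × 10⁻⁵ × 20.1 × N²
N² = 31,000 / (22.4718 × 10⁻⁵) = 137,950,676
N ≈ √137,950,676 ≈ 11,745.2

≈ 11750 RPM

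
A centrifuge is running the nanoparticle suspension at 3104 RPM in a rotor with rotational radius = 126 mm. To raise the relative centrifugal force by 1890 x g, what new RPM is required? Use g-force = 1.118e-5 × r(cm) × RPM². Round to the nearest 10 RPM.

4800 RPM

r = 126 mm = 12.6 cm
Current RCF = 1.118 × 10⁻⁵ × 12.6 × (3104)² = 1.118 × 10⁻⁵ × 12.6 × 9,634,816 ≈ 1,357.2 × g
Target RCF = 1,357.2 + 1,890 = 3,247.2 × g
N² = 3,247.2 / (14.0868 × 10⁻⁵) = 23,051,367
N ≈ √23,051,367 ≈ 4,801.2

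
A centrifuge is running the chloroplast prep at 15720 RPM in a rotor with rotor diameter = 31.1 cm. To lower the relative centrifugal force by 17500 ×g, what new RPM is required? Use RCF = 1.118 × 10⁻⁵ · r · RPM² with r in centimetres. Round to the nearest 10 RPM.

r = 31.1 / 2 = 15.55 cm
Current RCF = 1.118 × 10⁻⁵ × 15.55 × (15720)² = 1.118 × 10⁻⁵ × 15.55 × 247,118,400 ≈ 42,961.3 × g
Target RCF = 42,961.3 − 17,500 = 25,461.3 × g
N² = 25,461.3 / (17.3849 × 10⁻⁵) = 146,456,408
N ≈ √146,456,408 ≈ 12,101.9

≈ 12100 RPM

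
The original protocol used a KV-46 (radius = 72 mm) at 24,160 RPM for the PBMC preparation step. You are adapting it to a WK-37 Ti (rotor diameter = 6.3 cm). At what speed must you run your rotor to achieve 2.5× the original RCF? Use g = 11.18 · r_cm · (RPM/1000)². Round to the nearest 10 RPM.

Original rotor: r = 72 mm = 7.2 cm
RCF = 11.18 × r × (N/1000)²
RCF_original = 11.18 × 7.2 × (24.16)² = 11.18 × 7.2 × 583.7056 ≈ 46,986 × g
Target RCF = 2.5 × 46,986 ≈ 117,465 × g
Your rotor: r = 6.3 / 2 = 3.15 cm
117,465 = 11.18 × 3.15 × (N/1000)²
(N/1000)² = 117,465 / 35.217 = 3335.463
N = 1000 × √3335.463 ≈ 57,753.5

≈ 57750 RPM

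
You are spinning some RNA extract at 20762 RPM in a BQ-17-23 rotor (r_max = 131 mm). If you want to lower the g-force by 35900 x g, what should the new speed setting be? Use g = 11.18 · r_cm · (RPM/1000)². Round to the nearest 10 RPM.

≈ 13640 RPM

r = 131 mm = 13.1 cm
Current RCF = 11.18 × 13.1 × (20.762)² = 11.18 × 13.1 × 431.060644 ≈ 63,132.3 × g
Target RCF = 63,132.3 − 35,900 = 27,232.3 × g
(N/1000)² = 27,232.3 / 146.458 = 185.9393
N = 1000 × √185.9393 ≈ 13,636.0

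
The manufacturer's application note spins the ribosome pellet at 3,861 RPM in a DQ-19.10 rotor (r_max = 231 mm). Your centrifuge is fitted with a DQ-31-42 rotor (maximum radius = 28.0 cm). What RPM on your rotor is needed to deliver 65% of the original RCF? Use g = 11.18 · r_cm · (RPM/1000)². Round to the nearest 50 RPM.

Original rotor: r = 231 mm = 23.1 cm
RCF = 11.18 × r × (N/1000)²
RCF_original = 11.18 × 23.1 × (3.861)² = 11.18 × 23.1 × 14.907321 ≈ 3,849.9 × g
Target RCF = 0.65 × 3,849.9 ≈ 2,502.4 × g
2,502.4 = 11.18 × 28 × (N/1000)²
(N/1000)² = 2,502.4 / 313.04 = 7.993867
N = 1000 × √7.993867 ≈ 2,827.3

≈ 2850 RPM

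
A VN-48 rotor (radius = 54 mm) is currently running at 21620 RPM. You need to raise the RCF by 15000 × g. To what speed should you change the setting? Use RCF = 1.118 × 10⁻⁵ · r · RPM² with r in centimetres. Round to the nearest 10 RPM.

r = 54 mm = 5.4 cm
Current RCF = 1.118 × 10⁻⁵ × 5.4 × (21620)² = 1.118 × 10⁻⁵ × 5.4 × 467,424,400 ≈ 28,219.3 × g
Target RCF = 28,219.3 + 15,000 = 43,219.3 × g
N² = 43,219.3 / (6.0372 × 10⁻⁵) = 715,883,191
N ≈ √715,883,191 ≈ 26,756.0

26760 RPM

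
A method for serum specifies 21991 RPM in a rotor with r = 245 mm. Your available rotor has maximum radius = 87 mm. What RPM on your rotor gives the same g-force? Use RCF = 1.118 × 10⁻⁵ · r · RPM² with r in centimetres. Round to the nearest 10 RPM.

≈ 36900 RPM

Original rotor: r = 245 mm = 24.5 cm
RCF = 1.118 × 10⁻⁵ × r × N²
RCF_original = 1.118 × 10⁻⁵ × 24.5 × (21991)² = 1.118 × 10⁻⁵ × 24.5 × 483,604,081 ≈ 132,464 × g
Your rotor: r = 87 mm = 8.7 cm
132,464 = 1.118 × 10⁻⁵ × 8.7 × N²
N² = 132,464 / (9.7266 × 10⁻⁵) = 1,361,873,625
N ≈ √1,361,873,625 ≈ 36,903.6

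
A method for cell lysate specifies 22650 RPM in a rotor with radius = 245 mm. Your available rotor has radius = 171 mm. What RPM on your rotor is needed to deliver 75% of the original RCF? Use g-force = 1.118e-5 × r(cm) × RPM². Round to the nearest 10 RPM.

23480 RPM

Original rotor: r = 245 mm = 24.5 cm
RCF_original = 1.118 × 10⁻⁵ × 24.5 × (22650)² = 1.118 × 10⁻⁵ × 24.5 × 513,022,500 ≈ 140,522 × g
Target RCF = 0.75 × 140,522 ≈ 105,391.5 × g
Your rotor: r = 171 mm = 17.1 cm
105,391.5 = 1.118 × 10⁻⁵ × 17.1 × N²
N² = 105,391.5 / (19.1178 × 10⁻⁵) = 551,274,205
N ≈ √551,274,205 ≈ 23,479.2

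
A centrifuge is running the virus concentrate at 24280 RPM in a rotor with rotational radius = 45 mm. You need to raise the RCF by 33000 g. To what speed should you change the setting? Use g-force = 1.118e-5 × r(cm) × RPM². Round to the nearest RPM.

35291 RPM

r = 45 mm = 4.5 cm
Current RCF = 1.118 × 10⁻⁵ × 4.5 × (24280)² = 1.118 × 10⁻⁵ × 4.5 × 589,518,400 ≈ 29,658.7 × g
Target RCF = 29,658.7 + 33,000 = 62,658.7 × g
N² = 62,658.7 / (5.031 × 10⁻⁵) = 1,245,452,196
N ≈ √1,245,452,196 ≈ 35,291.0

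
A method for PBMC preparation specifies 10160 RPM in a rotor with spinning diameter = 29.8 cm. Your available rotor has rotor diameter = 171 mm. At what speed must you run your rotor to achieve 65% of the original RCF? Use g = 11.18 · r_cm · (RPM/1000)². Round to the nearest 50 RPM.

≈ 10800 RPM

Original rotor: r = 29.8 / 2 = 14.9 cm
RCF = 11.18 × r × (N/1000)²
RCF_original = 11.18 × 14.9 × (10.16)² = 11.18 × 14.9 × 103.2256 ≈ 17,195.5 × g
Target RCF = 0.65 × 17,195.5 ≈ 11,177.1 × g
Your rotor: r = 171 mm / 2 = 85.5 mm = 8.55 cm
11,177.1 = 11.18 × 8.55 × (N/1000)²
(N/1000)² = 11,177.1 / 95.589 = 116.9287
N = 1000 × √116.9287 ≈ 10,813.4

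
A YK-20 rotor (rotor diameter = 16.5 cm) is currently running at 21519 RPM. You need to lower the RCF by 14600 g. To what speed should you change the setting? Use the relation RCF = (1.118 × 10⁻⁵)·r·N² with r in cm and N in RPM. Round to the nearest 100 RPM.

N₂ ≈ 17500 RPM

r = 16.5 / 2 = 8.25 cm
Current RCF = 1.118 × 10⁻⁵ × 8.25 × (21519)² = 1.118 × 10⁻⁵ × 8.25 × 463,067,361 ≈ 42,711 × g
Target RCF = 42,711 − 14,600 = 28,111 × g
N² = 28,111 / (9.2235 × 10⁻⁵) = 304,775,844
N ≈ √304,775,844 ≈ 17,457.8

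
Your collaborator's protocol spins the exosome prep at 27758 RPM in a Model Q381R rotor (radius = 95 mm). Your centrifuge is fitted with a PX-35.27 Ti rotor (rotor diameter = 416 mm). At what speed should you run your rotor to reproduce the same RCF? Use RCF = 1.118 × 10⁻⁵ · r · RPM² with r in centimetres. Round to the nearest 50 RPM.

≈ 18750 RPM

Original rotor: r = 95 mm = 9.5 cm
RCF_original = 1.118 × 10⁻⁵ × 9.5 × (27758)² = 1.118 × 10⁻⁵ × 9.5 × 770,506,564 ≈ 81,835.5 × g
Your rotor: r = 416 mm / 2 = 208 mm = 20.8 cm
81,835.5 = 1.118 × 10⁻⁵ × 20.8 × N²
N² = 81,835.5 / (23.2544 × 10⁻⁵) = 351,914,046
N ≈ √351,914,046 ≈ 18,759.4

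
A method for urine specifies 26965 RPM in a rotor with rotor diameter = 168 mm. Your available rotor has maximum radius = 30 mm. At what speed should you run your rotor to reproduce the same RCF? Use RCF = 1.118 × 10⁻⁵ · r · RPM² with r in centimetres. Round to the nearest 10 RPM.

≈ 45120 RPM

Original rotor: r = 168 mm / 2 = 84 mm = 8.4 cm
RCF = 1.118 × 10⁻⁵ × r × N²
RCF_original = 1.118 × 10⁻⁵ × 8.4 × (26965)² = 1.118 × 10⁻⁵ × 8.4 × 727,111,225 ≈ 68,284.5 × g
Your rotor: r = 30 mm = 3.0 cm
68,284.5 = 1.118 × 10⁻⁵ × 3 × N²
N² = 68,284.5 / (3.354 × 10⁻⁵) = 2,035,912,343
N ≈ √2,035,912,343 ≈ 45,121.1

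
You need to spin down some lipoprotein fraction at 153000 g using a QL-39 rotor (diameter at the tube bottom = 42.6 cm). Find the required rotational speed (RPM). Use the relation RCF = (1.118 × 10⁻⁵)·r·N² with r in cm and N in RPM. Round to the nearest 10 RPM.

r = 42.6 / 2 = 21.3 cm
RCF = 1.118 × 10⁻⁵ × r × N²
153,000 = 1.118 × 10⁻⁵ × 21.3 × N²
N² = 153,000 / (23.8134 × 10⁻⁵) = 642,495,402
N ≈ √642,495,402 ≈ 25,347.5

≈ 25350 RPM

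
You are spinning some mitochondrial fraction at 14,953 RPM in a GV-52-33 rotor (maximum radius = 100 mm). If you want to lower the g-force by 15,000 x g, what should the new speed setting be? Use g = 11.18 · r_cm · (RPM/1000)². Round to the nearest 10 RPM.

N₂ ≈ 9460 RPM

r = 100 mm = 10.0 cm
Current RCF = 11.18 × 10 × (14.953)² = 11.18 × 10 × 223.592209 ≈ 24,997.6 × g
Target RCF = 24,997.6 − 15,000 = 9,997.6 × g
(N/1000)² = 9,997.6 / 111.8 = 89.42397
N = 1000 × √89.42397 ≈ 9,456.4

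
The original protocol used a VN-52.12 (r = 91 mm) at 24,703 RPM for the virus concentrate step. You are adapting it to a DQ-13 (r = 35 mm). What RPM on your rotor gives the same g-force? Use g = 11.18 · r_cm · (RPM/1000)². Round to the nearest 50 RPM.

39850 RPM

Original rotor: r = 91 mm = 9.1 cm
RCF_original = 11.18 × 9.1 × (24.703)² = 11.18 × 9.1 × 610.238209 ≈ 62,084.4 × g
Your rotor: r = 35 mm = 3.5 cm
62,084.4 = 11.18 × 3.5 × (N/1000)²
(N/1000)² = 62,084.4 / 39.13 = 1586.619
N = 1000 × √1586.619 ≈ 39,832.4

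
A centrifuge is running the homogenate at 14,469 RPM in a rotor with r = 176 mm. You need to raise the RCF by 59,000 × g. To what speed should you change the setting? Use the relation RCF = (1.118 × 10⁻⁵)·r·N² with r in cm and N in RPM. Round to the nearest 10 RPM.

r = 176 mm = 17.6 cm
Current RCF = 1.118 × 10⁻⁵ × 17.6 × (14469)² = 1.118 × 10⁻⁵ × 17.6 × 209,351,961 ≈ 41,193.8 × g
Target RCF = 41,193.8 + 59,000 = 100,193.8 × g
N² = 100,193.8 / (19.6768 × 10⁻⁵) = 509,197,634
N ≈ √509,197,634 ≈ 22,565.4

≈ 22570 RPM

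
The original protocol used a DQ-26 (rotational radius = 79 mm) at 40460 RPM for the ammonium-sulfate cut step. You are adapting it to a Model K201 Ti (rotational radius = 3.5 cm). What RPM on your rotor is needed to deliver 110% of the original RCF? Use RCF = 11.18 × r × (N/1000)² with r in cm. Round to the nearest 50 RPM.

Original rotor: r = 79 mm = 7.9 cm
RCF_original = 11.18 × 7.9 × (40.46)² = 11.18 × 7.9 × 1,637.0116 ≈ 144,584.1 × g
Target RCF = 1.1 × 144,584.1 ≈ 159,042.5 × g
159,042.5 = 11.18 × 3.5 × (N/1000)²
(N/1000)² = 159,042.5 / 39.13 = 4064.465
N = 1000 × √4064.465 ≈ 63,753.2

≈ 63750 RPM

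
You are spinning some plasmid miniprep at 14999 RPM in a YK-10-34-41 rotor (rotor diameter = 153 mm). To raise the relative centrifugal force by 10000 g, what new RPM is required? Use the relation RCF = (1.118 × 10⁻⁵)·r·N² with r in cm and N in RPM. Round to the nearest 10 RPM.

N₂ ≈ 18490 RPM

r = 153 mm / 2 = 76.5 mm = 7.65 cm
Current RCF = 1.118 × 10⁻⁵ × 7.65 × (14999)² = 1.118 × 10⁻⁵ × 7.65 × 224,970,001 ≈ 19,241 × g
Target RCF = 19,241 + 10,000 = 29,241 × g
N² = 29,241 / (8.5527 × 10⁻⁵) = 341,892,034
N ≈ √341,892,034 ≈ 18,490.3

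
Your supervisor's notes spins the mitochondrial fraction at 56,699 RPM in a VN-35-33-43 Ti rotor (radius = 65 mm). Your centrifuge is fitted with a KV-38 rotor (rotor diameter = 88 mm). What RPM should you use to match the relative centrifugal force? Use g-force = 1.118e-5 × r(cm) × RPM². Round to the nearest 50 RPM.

Original rotor: r = 65 mm = 6.5 cm
RCF_original = 1.118 × 10⁻⁵ × 6.5 × (56699)² = 1.118 × 10⁻⁵ × 6.5 × 3,214,776,601 ≈ 233,617.8 × g
Your rotor: r = 88 mm / 2 = 44 mm = 4.4 cm
233,617.8 = 1.118 × 10⁻⁵ × 4.4 × N²
N² = 233,617.8 / (4.9192 × 10⁻⁵) = 4,749,101,480
N ≈ √4,749,101,480 ≈ 68,913.7

68900 RPM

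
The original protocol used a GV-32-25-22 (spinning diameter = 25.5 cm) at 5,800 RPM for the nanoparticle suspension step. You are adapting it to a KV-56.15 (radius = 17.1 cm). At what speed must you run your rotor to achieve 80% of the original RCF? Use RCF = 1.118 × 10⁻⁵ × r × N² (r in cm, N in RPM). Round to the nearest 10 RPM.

≈ 4480 RPM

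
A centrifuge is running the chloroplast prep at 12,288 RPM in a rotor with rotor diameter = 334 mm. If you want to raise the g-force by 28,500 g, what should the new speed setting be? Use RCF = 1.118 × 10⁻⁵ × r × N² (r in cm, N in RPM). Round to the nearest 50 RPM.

r = 334 mm / 2 = 167 mm = 16.7 cm
Current RCF = 1.118 × 10⁻⁵ × 16.7 × (12288)² = 1.118 × 10⁻⁵ × 16.7 × 150,994,944 ≈ 28,191.7 × g
Target RCF = 28,191.7 + 28,500 = 56,691.7 × g
N² = 56,691.7 / (18.6706 × 10⁻⁵) = 303,641,554
N ≈ √303,641,554 ≈ 17,425.3

≈ 17450 RPM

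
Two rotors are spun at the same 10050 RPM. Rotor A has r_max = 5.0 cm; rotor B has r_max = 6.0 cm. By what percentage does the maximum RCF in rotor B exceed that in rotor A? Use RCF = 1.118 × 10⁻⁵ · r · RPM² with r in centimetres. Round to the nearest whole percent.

20%

At equal RPM, RCF scales linearly with r: ratio = 6.0 / 5.0 = 1.2000.
So rotor B delivers 20.0% more g-force.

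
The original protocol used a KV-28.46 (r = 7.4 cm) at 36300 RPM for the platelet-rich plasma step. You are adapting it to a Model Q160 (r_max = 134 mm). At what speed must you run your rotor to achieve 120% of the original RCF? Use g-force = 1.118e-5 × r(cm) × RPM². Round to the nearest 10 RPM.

≈ 29550 RPM

RCF_original = 1.118 × 10⁻⁵ × 7.4 × (36300)² = 1.118 × 10⁻⁵ × 7.4 × 1,317,690,000 ≈ 109,015.1 × g
Target RCF = 1.2 × 109,015.1 ≈ 130,818.1 × g
Your rotor: r = 134 mm = 13.4 cm
130,818.1 = 1.118 × 10⁻⁵ × 13.4 × N²
N² = 130,818.1 / (14.9812 × 10⁻⁵) = 873,215,096
N ≈ √873,215,096 ≈ 29,550.2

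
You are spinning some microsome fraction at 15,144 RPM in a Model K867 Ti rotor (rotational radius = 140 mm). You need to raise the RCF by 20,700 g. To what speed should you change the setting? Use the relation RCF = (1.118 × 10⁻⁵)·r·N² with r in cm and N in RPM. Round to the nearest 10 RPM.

r = 140 mm = 14.0 cm
Current RCF = 1.118 × 10⁻⁵ × 14 × (15144)² = 1.118 × 10⁻⁵ × 14 × 229,340,736 ≈ 35,896.4 × g
Target RCF = 35,896.4 + 20,700 = 56,596.4 × g
N² = 56,596.4 / (15.652 × 10⁻⁵) = 361,592,129
N ≈ √361,592,129 ≈ 19,015.6

N₂ ≈ 19020 RPM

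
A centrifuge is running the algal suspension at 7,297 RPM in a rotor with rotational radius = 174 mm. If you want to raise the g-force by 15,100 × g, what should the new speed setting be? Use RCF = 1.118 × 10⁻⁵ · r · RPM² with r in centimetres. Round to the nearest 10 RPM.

N₂ ≈ 11440 RPM

r = 174 mm = 17.4 cm
Current RCF = 1.118 × 10⁻⁵ × 17.4 × (7297)² = 1.118 × 10⁻⁵ × 17.4 × 53,246,209 ≈ 10,358.1 × g
Target RCF = 10,358.1 + 15,100 = 25,458.1 × g
N² = 25,458.1 / (19.4532 × 10⁻⁵) = 130,868,443
N ≈ √130,868,443 ≈ 11,439.8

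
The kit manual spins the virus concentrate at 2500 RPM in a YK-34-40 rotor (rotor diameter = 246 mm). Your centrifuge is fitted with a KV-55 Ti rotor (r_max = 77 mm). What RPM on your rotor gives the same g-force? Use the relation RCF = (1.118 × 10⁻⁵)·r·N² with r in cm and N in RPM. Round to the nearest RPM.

≈ 3160 RPM

Original rotor: r = 246 mm / 2 = 123 mm = 12.3 cm
RCF_original = 1.118 × 10⁻⁵ × 12.3 × (2500)² = 1.118 × 10⁻⁵ × 12.3 × 6,250,000 ≈ 859.5 × g
Your rotor: r = 77 mm = 7.7 cm
859.5 = 1.118 × 10⁻⁵ × 7.7 × N²
N² = 859.5 / (8.6086 × 10⁻⁵) = 9,984,202
N ≈ √9,984,202 ≈ 3,159.8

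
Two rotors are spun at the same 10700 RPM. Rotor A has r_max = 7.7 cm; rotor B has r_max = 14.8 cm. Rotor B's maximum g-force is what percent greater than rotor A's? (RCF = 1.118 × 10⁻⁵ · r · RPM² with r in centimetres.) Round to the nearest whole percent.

At equal RPM, RCF scales linearly with r: ratio = 14.8 / 7.7 = 1.9221.
So rotor B delivers 92.2% more g-force.

92%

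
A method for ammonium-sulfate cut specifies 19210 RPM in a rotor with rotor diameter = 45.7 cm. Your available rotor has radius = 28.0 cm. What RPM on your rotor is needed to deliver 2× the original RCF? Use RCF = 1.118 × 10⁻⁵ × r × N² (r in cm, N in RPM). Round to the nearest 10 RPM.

24540 RPM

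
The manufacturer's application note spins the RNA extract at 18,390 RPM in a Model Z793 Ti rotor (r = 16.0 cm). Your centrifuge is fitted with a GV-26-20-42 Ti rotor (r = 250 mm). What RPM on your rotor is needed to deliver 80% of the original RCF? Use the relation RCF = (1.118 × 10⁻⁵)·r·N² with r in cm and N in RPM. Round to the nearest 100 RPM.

≈ 13200 RPM

RCF_original = 1.118 × 10⁻⁵ × 16 × (18390)² = 1.118 × 10⁻⁵ × 16 × 338,192,100 ≈ 60,495.8 × g
Target RCF = 0.8 × 60,495.8 ≈ 48,396.6 × g
Your rotor: r = 250 mm = 25.0 cm
48,396.6 = 1.118 × 10⁻⁵ × 25 × N²
N² = 48,396.6 / (27.95 × 10⁻⁵) = 173,154,204
N ≈ √173,154,204 ≈ 13,158.8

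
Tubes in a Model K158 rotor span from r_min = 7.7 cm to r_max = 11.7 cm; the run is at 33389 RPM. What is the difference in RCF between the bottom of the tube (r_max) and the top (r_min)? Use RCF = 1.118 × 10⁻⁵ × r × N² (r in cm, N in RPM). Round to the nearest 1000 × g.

≈ 50000 x g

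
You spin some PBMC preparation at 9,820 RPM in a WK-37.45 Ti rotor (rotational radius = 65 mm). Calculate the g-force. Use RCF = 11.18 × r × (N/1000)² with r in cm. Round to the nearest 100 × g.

r = 65 mm = 6.5 cm
RCF = 11.18 × 6.5 × (9.82)² = 11.18 × 6.5 × 96.4324 ≈ 7,007.7 × g

≈ 7000 × g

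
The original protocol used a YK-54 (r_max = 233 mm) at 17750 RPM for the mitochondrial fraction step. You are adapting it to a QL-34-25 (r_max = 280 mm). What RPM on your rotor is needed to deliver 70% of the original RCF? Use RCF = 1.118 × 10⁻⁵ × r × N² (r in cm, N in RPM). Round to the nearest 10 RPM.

13550 RPM

Original rotor: r = 233 mm = 23.3 cm
RCF_original = 1.118 × 10⁻⁵ × 23.3 × (17750)² = 1.118 × 10⁻⁵ × 23.3 × 315,062,500 ≈ 82,071.9 × g
Target RCF = 0.7 × 82,071.9 ≈ 57,450.3 × g
Your rotor: r = 280 mm = 28.0 cm
57,450.3 = 1.118 × 10⁻⁵ × 28 × N²
N² = 57,450.3 / (31.304 × 10⁻⁵) = 183,523,831
N ≈ √183,523,831 ≈ 13,547.1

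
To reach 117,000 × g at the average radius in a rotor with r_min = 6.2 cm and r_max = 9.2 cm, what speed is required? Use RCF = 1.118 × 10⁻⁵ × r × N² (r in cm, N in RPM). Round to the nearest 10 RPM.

r_avg = (6.2 + 9.2) / 2 = 7.7 cm
RCF = 1.118 × 10⁻⁵ × r × N²
117,000 = 1.118 × 10⁻⁵ × 7.7 × N²
N² = 117,000 / (8.6086 × 10⁻⁵) = 1,359,106,010
N ≈ √1,359,106,010 ≈ 36,866.1

N ≈ 36870 RPM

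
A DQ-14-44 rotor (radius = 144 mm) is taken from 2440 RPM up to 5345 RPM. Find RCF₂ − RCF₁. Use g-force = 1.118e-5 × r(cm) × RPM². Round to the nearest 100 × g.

3600 x g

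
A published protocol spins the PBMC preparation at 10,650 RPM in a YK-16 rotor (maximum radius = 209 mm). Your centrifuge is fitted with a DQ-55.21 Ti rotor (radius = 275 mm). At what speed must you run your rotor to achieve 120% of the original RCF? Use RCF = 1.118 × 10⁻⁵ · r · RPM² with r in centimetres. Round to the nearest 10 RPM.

Original rotor: r = 209 mm = 20.9 cm
RCF = 1.118 × 10⁻⁵ × r × N²
RCF_original = 1.118 × 10⁻⁵ × 20.9 × (10650)² = 1.118 × 10⁻⁵ × 20.9 × 113,422,500 ≈ 26,502.5 × g
Target RCF = 1.2 × 26,502.5 ≈ 31,803 × g
Your rotor: r = 275 mm = 27.5 cm
31,803 = 1.118 × 10⁻⁵ × 27.5 × N²
N² = 31,803 / (30.745 × 10⁻⁵) = 103,441,210
N ≈ √103,441,210 ≈ 10,170.6

10170 RPM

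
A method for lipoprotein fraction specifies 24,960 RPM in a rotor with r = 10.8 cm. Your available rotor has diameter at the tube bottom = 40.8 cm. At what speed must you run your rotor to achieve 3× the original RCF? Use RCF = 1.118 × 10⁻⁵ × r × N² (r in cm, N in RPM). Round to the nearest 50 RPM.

31450 RPM

RCF = 1.118 × 10⁻⁵ × r × N²
RCF_original = 1.118 × 10⁻⁵ × 10.8 × (24960)² = 1.118 × 10⁻⁵ × 10.8 × 623,001,600 ≈ 75,223.7 × g
Target RCF = 3 × 75,223.7 ≈ 225,671.1 × g
Your rotor: r = 40.8 / 2 = 20.4 cm
225,671.1 = 1.118 × 10⁻⁵ × 20.4 × N²
N² = 225,671.1 / (22.8072 × 10⁻⁵) = 989,473,061
N ≈ √989,473,061 ≈ 31,455.9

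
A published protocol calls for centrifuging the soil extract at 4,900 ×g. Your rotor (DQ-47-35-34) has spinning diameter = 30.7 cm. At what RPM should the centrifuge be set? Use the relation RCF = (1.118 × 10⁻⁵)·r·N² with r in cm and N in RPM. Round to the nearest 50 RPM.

r = 30.7 / 2 = 15.35 cm
4,900 = 1.118 × 10⁻⁵ × 15.35 × N²
N² = 4,900 / (17.1613 × 10⁻⁵) = 28,552,615
N ≈ √28,552,615 ≈ 5,343.5

≈ 5350 RPM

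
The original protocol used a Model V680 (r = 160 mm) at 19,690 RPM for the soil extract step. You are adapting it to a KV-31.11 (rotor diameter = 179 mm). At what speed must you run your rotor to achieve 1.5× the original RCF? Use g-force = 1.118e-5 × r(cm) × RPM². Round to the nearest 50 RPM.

Original rotor: r = 160 mm = 16.0 cm
RCF_original = 1.118 × 10⁻⁵ × 16 × (19690)² = 1.118 × 10⁻⁵ × 16 × 387,696,100 ≈ 69,351.1 × g
Target RCF = 1.5 × 69,351.1 ≈ 104,026.7 × g
Your rotor: r = 179 mm / 2 = 89.5 mm = 8.95 cm
104,026.7 = 1.118 × 10⁻⁵ × 8.95 × N²
N² = 104,026.7 / (10.0061 × 10⁻⁵) = 1,039,632,824
N ≈ √1,039,632,824 ≈ 32,243.3

32250 RPM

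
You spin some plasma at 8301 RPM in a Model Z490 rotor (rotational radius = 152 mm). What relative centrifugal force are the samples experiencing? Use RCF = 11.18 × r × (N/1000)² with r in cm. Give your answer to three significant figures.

r = 152 mm = 15.2 cm
RCF = 11.18 × 15.2 × (8.301)² = 11.18 × 15.2 × 68.906601 ≈ 11,709.7 × g

RCF ≈ 11700 x g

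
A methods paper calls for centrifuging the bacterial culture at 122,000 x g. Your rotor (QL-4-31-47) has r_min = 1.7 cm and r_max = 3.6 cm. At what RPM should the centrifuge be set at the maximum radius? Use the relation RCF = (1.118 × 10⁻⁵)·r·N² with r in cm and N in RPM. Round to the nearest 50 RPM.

Use r_max = 3.6 cm.
122,000 = 1.118 × 10⁻⁵ × 3.6 × N²
N² = 122,000 / (4.0248 × 10⁻⁵) = 3,031,206,520
N ≈ √3,031,206,520 ≈ 55,056.4

≈ 55050 RPM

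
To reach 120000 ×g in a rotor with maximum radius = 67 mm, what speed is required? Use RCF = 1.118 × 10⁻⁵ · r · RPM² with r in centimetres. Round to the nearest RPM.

r = 67 mm = 6.7 cm
120,000 = 1.118 × 10⁻⁵ × 6.7 × N²
N² = 120,000 / (7.4906 × 10⁻⁵) = 1,602,007,850
N ≈ √1,602,007,850 ≈ 40,025.1

N ≈ 40025 RPM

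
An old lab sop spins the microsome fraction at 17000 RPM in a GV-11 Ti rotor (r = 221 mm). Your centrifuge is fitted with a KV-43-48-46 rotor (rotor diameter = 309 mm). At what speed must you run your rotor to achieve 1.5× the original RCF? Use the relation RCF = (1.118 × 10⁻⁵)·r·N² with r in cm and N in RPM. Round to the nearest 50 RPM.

24900 RPM

Original rotor: r = 221 mm = 22.1 cm
RCF_original = 1.118 × 10⁻⁵ × 22.1 × (17000)² = 1.118 × 10⁻⁵ × 22.1 × 289,000,000 ≈ 71,405.5 × g
Target RCF = 1.5 × 71,405.5 ≈ 107,108.2 × g
Your rotor: r = 309 mm / 2 = 154.5 mm = 15.45 cm
107,108.2 = 1.118 × 10⁻⁵ × 15.45 × N²
N² = 107,108.2 / (17.2731 × 10⁻⁵) = 620,086,724
N ≈ √620,086,724 ≈ 24,901.5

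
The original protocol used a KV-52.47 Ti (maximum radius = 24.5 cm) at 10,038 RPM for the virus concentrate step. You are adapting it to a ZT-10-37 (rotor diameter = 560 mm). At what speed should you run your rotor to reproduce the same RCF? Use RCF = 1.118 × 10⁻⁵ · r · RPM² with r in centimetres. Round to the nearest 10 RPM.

≈ 9390 RPM

RCF_original = 1.118 × 10⁻⁵ × 24.5 × (10038)² = 1.118 × 10⁻⁵ × 24.5 × 100,761,444 ≈ 27,599.6 × g
Your rotor: r = 560 mm / 2 = 280 mm = 28 cm
27,599.6 = 1.118 × 10⁻⁵ × 28 × N²
N² = 27,599.6 / (31.304 × 10⁻⁵) = 88,166,369
N ≈ √88,166,369 ≈ 9,389.7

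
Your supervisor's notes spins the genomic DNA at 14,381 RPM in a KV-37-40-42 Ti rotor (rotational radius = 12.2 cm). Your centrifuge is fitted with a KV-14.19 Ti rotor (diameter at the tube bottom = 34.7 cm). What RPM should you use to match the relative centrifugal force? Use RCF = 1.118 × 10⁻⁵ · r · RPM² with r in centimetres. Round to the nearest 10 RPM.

RCF_original = 1.118 × 10⁻⁵ × 12.2 × (14381)² = 1.118 × 10⁻⁵ × 12.2 × 206,813,161 ≈ 28,208.5 × g
Your rotor: r = 34.7 / 2 = 17.35 cm
28,208.5 = 1.118 × 10⁻⁵ × 17.35 × N²
N² = 28,208.5 / (19.3973 × 10⁻⁵) = 145,424,879
N ≈ √145,424,879 ≈ 12,059.2

12060 RPM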